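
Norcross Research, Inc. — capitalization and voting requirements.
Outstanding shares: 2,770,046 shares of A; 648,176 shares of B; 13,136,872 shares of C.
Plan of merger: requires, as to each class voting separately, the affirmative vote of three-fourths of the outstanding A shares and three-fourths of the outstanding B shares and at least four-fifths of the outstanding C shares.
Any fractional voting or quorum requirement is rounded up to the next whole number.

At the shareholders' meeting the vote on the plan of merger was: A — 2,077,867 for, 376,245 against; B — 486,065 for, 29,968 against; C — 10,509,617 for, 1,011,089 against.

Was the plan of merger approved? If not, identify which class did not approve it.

A: 3/4 of 2770046 = 2077534.50, rounded up to 2077535; 2,077,535 required, 2,077,867 in favor — approved.
B: 3/4 of 648176 = 486132; 486,132 required, 486,065 in favor — not approved.
C: 4/5 of 13136872 = 10509497.60, rounded up to 10509498; 10,509,498 required, 10,509,617 in favor — approved.

Not approved — the B shares did not give the required vote.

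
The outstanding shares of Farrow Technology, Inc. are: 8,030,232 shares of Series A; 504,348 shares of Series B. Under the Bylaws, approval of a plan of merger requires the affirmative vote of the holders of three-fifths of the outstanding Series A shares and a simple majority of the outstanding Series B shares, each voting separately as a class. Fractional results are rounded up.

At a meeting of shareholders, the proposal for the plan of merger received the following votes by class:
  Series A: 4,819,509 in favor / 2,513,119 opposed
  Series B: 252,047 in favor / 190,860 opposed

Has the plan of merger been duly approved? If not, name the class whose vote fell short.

Series A: 3/5 of 8030232 = 4818139.20, rounded up to 4818140; 4,818,140 required, 4,819,509 in favor — approved.
Series B: a majority of 504348 is 252175; 252,175 required, 252,047 in favor — not approved.

Not approved — the Series B shares did not give the required vote.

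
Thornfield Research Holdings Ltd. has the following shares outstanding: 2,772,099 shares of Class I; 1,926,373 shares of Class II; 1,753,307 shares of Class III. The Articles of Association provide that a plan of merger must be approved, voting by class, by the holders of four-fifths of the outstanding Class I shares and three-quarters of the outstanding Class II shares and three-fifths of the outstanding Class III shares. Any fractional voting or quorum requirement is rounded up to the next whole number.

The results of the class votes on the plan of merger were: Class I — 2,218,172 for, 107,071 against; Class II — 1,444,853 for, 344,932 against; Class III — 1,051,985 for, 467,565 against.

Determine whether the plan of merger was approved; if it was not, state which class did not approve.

Class I: 4/5 of 2772099 = 2217679.20, rounded up to 2217680; 2,217,680 required, 2,218,172 in favor — approved.
Class II: 3/4 of 1926373 = 1444779.75, rounded up to 1444780; 1,444,780 required, 1,444,853 in favor — approved.
Class III: 3/5 of 1753307 = 1051984.20, rounded up to 1051985; 1,051,985 required, 1,051,985 in favor — approved.

Approved — every class gave the required vote.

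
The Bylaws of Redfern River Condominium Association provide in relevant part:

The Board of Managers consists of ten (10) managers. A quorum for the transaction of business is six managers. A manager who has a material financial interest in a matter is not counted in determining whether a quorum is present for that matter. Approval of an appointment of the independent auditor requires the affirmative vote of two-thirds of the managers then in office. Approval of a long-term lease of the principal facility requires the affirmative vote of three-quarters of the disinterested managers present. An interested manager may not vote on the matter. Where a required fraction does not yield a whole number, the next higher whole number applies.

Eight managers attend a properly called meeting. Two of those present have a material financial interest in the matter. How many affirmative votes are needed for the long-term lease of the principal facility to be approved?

5

The long-term lease of the principal facility requires three-fourths of the disinterested managers present (8 − 2 = 6).
3/4 of 6 = 4.50, rounded up to 5.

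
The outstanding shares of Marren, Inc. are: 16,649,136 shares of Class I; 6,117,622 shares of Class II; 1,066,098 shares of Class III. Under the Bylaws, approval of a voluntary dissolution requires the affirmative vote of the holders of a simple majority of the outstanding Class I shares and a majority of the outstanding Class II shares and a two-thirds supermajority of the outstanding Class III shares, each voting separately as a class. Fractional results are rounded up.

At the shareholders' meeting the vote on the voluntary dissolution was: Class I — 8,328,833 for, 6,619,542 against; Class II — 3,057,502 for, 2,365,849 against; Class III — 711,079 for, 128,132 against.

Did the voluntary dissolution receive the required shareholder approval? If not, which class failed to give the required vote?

Class I: a majority of 16649136 is 8324569; 8,324,569 required, 8,328,833 in favor — approved.
Class II: a majority of 6117622 is 3058812; 3,058,812 required, 3,057,502 in favor — not approved.
Class III: 2/3 of 1066098 = 710732; 710,732 required, 711,079 in favor — approved.

Not approved — the Class II shares did not give the required vote.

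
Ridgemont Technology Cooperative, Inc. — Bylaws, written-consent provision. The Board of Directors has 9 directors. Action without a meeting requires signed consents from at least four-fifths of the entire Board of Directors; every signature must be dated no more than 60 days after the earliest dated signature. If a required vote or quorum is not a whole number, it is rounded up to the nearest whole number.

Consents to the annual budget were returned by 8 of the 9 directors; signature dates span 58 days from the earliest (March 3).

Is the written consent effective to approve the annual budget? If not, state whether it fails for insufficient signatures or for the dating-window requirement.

Effective — both the signature and dating-window requirements are satisfied.

Signatures required: at least four-fifths of 9 — 4/5 of 9 = 7.20, rounded up to 8, so 8 needed; 8 signed. Sufficient.
Dating window: the latest signature is 58 days after the earliest; the limit is 60 days. Within the window.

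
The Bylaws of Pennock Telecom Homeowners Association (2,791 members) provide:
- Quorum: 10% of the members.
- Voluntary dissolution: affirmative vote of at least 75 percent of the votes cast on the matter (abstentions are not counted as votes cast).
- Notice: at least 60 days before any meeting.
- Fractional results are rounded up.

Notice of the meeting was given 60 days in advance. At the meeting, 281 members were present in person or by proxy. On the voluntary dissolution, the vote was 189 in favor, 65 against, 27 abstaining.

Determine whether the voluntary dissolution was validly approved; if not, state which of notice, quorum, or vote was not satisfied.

Invalid — vote requirement not satisfied.

Notice: 60 days given; 60 required. Satisfied.
Quorum: 10% of 2,791 = 279.10, rounded up to 280; 281 present. Satisfied.
Vote: requires three-fourths of the votes cast (281 − 27 abstaining = 254); 3/4 of 254 = 190.50, rounded up to 191, so 191 needed; 189 in favor. Not satisfied.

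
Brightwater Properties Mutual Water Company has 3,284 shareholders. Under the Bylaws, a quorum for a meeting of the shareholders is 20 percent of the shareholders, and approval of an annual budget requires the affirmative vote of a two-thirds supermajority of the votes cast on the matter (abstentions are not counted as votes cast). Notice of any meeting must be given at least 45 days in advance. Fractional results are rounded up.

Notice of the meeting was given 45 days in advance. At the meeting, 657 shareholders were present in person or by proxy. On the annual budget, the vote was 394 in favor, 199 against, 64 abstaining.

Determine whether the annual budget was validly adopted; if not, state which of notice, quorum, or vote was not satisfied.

Invalid — vote requirement not satisfied.

Notice: 45 days given; 45 required. Satisfied.
Quorum: 20% of 3,284 = 656.80, rounded up to 657; 657 present. Satisfied.
Vote: requires two-thirds of the votes cast (657 − 64 abstaining = 593); 2/3 of 593 = 395.33, rounded up to 396, so 396 needed; 394 in favor. Not satisfied.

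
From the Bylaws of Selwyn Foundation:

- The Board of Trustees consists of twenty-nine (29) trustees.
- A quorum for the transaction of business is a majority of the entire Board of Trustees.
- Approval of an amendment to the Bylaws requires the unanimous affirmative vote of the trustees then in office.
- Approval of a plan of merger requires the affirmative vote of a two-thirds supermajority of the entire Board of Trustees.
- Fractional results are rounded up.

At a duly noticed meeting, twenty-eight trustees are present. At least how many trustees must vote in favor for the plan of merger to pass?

The plan of merger requires two-thirds of the entire Board of Trustees (29).
2/3 of 29 = 19.33, rounded up to 20.

20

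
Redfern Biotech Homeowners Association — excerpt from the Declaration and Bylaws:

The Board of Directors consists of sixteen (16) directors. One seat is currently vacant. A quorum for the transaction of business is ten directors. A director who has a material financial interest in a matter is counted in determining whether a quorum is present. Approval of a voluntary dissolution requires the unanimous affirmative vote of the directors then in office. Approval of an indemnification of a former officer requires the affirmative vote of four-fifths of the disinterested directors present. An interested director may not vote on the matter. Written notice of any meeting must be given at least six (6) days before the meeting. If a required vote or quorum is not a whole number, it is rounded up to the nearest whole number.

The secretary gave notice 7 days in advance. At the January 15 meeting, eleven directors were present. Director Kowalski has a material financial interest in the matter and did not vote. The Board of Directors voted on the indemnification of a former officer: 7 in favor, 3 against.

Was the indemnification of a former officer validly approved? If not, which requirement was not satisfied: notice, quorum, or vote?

Invalid — vote requirement not satisfied.

Notice: 7 days given; 6 required (7 ≥ 6). Satisfied.
Quorum: 11 present (interested directors count toward quorum); quorum is 10. Satisfied.
Vote: the indemnification of a former officer requires four-fifths of the disinterested directors present (11 − 1 = 10). 4/5 of 10 = 8, so 8 affirmative votes are needed; 7 voted in favor. Not satisfied.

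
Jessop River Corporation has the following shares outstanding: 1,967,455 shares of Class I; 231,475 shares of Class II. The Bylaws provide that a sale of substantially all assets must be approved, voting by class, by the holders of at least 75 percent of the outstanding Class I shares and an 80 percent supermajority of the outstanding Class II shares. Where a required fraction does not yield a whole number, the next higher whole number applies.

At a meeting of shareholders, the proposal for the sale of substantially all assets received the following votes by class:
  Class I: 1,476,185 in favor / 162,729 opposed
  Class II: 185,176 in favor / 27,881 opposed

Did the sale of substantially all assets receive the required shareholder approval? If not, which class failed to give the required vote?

Not approved — the Class II shares did not give the required vote.

Class I: 3/4 of 1967455 = 1475591.25, rounded up to 1475592; 1,475,592 required, 1,476,185 in favor — approved.
Class II: 4/5 of 231475 = 185180; 185,180 required, 185,176 in favor — not approved.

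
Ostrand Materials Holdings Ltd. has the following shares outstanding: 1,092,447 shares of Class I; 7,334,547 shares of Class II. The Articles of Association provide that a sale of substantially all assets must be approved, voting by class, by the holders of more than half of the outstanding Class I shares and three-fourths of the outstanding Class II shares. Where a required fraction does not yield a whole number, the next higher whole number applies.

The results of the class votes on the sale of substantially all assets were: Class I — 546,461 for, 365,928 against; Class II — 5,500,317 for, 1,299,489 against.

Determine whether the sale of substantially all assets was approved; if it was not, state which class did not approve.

Not approved — the Class II shares did not give the required vote.

Class I: a majority of 1092447 is 546224; 546,224 required, 546,461 in favor — approved.
Class II: 3/4 of 7334547 = 5500910.25, rounded up to 5500911; 5,500,911 required, 5,500,317 in favor — not approved.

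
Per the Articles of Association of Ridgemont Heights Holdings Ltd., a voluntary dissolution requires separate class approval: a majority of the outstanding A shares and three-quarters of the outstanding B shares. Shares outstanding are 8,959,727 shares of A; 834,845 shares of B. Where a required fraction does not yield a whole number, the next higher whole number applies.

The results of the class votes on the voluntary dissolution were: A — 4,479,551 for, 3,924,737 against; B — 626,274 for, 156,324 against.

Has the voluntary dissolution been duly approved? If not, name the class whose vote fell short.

A: a majority of 8959727 is 4479864; 4,479,864 required, 4,479,551 in favor — not approved.
B: 3/4 of 834845 = 626133.75, rounded up to 626134; 626,134 required, 626,274 in favor — approved.

Not approved — the A shares did not give the required vote.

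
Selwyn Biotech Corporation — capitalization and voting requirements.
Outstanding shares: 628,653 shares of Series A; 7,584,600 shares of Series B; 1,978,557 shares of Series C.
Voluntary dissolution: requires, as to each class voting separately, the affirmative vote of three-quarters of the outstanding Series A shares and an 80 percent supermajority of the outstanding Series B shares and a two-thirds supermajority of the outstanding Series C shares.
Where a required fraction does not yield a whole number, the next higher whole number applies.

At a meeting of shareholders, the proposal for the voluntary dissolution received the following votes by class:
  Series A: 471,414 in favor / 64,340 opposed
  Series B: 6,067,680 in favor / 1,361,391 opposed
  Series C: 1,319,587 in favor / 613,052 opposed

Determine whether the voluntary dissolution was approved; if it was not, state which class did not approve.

Series A: 3/4 of 628653 = 471489.75, rounded up to 471490; 471,490 required, 471,414 in favor — not approved.
Series B: 4/5 of 7584600 = 6067680; 6,067,680 required, 6,067,680 in favor — approved.
Series C: 2/3 of 1978557 = 1319038; 1,319,038 required, 1,319,587 in favor — approved.

Not approved — the Series A shares did not give the required vote.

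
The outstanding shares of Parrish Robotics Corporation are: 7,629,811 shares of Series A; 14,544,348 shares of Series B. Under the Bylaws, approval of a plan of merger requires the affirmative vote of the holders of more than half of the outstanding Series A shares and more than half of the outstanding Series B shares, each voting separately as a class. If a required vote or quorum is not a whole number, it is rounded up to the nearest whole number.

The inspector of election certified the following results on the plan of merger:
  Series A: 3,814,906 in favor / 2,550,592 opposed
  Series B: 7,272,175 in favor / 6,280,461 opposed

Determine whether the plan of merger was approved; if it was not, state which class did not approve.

Approved — every class gave the required vote.

Series A: a majority of 7629811 is 3814906; 3,814,906 required, 3,814,906 in favor — approved.
Series B: a majority of 14544348 is 7272175; 7,272,175 required, 7,272,175 in favor — approved.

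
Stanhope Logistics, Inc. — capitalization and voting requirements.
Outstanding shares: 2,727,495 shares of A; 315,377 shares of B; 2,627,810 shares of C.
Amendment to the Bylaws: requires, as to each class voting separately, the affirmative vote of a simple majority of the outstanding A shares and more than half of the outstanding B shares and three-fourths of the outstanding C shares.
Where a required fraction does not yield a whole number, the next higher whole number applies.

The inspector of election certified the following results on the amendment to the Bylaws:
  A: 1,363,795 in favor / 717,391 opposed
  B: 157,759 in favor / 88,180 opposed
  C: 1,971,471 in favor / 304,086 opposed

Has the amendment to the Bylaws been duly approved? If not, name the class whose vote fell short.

Approved — every class gave the required vote.

A: a majority of 2727495 is 1363748; 1,363,748 required, 1,363,795 in favor — approved.
B: a majority of 315377 is 157689; 157,689 required, 157,759 in favor — approved.
C: 3/4 of 2627810 = 1970857.50, rounded up to 1970858; 1,970,858 required, 1,971,471 in favor — approved.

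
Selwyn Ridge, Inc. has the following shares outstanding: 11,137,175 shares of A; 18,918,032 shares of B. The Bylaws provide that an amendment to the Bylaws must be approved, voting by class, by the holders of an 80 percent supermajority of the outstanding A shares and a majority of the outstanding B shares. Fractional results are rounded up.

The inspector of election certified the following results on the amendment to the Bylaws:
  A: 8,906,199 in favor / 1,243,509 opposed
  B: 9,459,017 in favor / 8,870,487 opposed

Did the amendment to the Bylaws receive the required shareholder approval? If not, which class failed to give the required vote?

A: 4/5 of 11137175 = 8909740; 8,909,740 required, 8,906,199 in favor — not approved.
B: a majority of 18918032 is 9459017; 9,459,017 required, 9,459,017 in favor — approved.

Not approved — the A shares did not give the required vote.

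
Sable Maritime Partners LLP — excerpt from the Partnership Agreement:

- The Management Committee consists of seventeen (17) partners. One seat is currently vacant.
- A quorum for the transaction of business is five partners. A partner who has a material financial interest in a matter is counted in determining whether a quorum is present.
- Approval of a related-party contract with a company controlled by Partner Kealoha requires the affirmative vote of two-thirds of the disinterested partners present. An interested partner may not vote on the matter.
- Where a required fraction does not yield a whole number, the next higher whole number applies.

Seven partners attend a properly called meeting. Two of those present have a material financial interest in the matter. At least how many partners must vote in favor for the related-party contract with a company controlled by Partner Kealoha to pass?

4

The related-party contract with a company controlled by Partner Kealoha requires two-thirds of the disinterested partners present (7 − 2 = 5).
2/3 of 5 = 3.33, rounded up to 4.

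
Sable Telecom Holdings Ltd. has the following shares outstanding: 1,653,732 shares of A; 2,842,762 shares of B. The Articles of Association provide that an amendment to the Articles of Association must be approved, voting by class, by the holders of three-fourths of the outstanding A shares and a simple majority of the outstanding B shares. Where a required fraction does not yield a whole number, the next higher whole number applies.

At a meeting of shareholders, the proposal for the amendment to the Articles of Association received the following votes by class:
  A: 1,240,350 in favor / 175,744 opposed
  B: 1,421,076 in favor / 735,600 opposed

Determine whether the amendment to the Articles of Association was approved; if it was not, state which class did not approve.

Not approved — the B shares did not give the required vote.

A: 3/4 of 1653732 = 1240299; 1,240,299 required, 1,240,350 in favor — approved.
B: a majority of 2842762 is 1421382; 1,421,382 required, 1,421,076 in favor — not approved.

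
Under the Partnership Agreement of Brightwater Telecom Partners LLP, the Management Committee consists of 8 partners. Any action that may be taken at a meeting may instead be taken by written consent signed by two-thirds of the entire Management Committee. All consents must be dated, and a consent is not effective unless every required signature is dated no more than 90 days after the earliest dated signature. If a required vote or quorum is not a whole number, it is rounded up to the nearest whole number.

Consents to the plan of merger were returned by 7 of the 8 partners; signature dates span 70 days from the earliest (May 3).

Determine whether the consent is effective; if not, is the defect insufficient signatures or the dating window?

Effective — both the signature and dating-window requirements are satisfied.

Signatures required: two-thirds of 8 — 2/3 of 8 = 5.33, rounded up to 6, so 6 needed; 7 signed. Sufficient.
Dating window: the latest signature is 70 days after the earliest; the limit is 90 days. Within the window.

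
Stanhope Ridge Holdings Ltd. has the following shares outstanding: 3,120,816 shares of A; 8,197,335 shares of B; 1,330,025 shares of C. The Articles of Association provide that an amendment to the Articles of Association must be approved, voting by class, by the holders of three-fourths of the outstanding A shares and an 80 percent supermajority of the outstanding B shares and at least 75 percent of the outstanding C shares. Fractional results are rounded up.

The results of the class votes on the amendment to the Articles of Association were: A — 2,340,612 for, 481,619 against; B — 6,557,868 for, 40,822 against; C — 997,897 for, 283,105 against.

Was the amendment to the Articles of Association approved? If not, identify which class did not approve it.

A: 3/4 of 3120816 = 2340612; 2,340,612 required, 2,340,612 in favor — approved.
B: 4/5 of 8197335 = 6557868; 6,557,868 required, 6,557,868 in favor — approved.
C: 3/4 of 1330025 = 997518.75, rounded up to 997519; 997,519 required, 997,897 in favor — approved.

Approved — every class gave the required vote.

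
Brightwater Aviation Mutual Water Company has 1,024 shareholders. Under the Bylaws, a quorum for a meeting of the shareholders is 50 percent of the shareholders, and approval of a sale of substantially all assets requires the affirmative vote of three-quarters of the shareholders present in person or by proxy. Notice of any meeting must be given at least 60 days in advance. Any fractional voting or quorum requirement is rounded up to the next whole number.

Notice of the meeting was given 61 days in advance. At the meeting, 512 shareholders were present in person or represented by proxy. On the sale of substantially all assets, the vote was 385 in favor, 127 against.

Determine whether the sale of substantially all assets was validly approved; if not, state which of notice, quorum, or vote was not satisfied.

Notice: 61 days given; 60 required. Satisfied.
Quorum: 50% of 1,024 = 512; 512 present. Satisfied.
Vote: requires three-fourths of those present (512); 3/4 of 512 = 384, so 384 needed; 385 in favor. Satisfied.

Valid — all requirements satisfied.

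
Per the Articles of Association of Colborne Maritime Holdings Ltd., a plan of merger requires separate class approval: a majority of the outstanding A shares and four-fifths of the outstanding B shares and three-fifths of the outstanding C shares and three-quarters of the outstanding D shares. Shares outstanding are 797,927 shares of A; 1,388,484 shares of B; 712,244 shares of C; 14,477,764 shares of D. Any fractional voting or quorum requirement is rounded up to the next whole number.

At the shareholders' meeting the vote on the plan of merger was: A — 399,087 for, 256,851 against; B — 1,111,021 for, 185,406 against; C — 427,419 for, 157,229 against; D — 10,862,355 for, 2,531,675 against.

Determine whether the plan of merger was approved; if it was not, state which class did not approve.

A: a majority of 797927 is 398964; 398,964 required, 399,087 in favor — approved.
B: 4/5 of 1388484 = 1110787.20, rounded up to 1110788; 1,110,788 required, 1,111,021 in favor — approved.
C: 3/5 of 712244 = 427346.40, rounded up to 427347; 427,347 required, 427,419 in favor — approved.
D: 3/4 of 14477764 = 10858323; 10,858,323 required, 10,862,355 in favor — approved.

Approved — every class gave the required vote.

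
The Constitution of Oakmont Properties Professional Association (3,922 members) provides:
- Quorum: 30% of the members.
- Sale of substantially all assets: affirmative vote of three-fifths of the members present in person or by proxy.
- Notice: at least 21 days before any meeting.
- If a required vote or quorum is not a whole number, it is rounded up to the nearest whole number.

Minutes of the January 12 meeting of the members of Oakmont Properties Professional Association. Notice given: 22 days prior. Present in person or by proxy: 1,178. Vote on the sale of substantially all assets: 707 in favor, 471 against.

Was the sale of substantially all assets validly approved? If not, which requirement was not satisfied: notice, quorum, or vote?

Valid — all requirements satisfied.

Notice: 22 days given; 21 required. Satisfied.
Quorum: 30% of 3,922 = 1,176.60, rounded up to 1,177; 1,178 present. Satisfied.
Vote: requires three-fifths of those present (1,178); 3/5 of 1178 = 706.80, rounded up to 707, so 707 needed; 707 in favor. Satisfied.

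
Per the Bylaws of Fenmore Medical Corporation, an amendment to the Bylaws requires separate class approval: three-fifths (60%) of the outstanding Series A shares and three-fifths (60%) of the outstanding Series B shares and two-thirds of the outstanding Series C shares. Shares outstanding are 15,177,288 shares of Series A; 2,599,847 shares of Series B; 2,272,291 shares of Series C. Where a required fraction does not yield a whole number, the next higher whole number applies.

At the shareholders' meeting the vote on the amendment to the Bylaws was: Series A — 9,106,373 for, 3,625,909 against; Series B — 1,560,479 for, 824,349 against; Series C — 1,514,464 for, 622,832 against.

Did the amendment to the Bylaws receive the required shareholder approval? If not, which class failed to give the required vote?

Series A: 3/5 of 15177288 = 9106372.80, rounded up to 9106373; 9,106,373 required, 9,106,373 in favor — approved.
Series B: 3/5 of 2599847 = 1559908.20, rounded up to 1559909; 1,559,909 required, 1,560,479 in favor — approved.
Series C: 2/3 of 2272291 = 1514860.67, rounded up to 1514861; 1,514,861 required, 1,514,464 in favor — not approved.

Not approved — the Series C shares did not give the required vote.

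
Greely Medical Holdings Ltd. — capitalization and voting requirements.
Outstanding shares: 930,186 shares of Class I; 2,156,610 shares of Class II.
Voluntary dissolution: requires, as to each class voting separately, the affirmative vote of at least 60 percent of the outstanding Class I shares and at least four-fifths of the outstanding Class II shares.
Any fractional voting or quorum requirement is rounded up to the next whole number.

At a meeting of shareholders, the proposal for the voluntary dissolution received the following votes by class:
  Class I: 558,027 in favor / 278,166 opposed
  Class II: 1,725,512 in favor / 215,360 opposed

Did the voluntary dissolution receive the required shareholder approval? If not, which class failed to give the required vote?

Class I: 3/5 of 930186 = 558111.60, rounded up to 558112; 558,112 required, 558,027 in favor — not approved.
Class II: 4/5 of 2156610 = 1725288; 1,725,288 required, 1,725,512 in favor — approved.

Not approved — the Class I shares did not give the required vote.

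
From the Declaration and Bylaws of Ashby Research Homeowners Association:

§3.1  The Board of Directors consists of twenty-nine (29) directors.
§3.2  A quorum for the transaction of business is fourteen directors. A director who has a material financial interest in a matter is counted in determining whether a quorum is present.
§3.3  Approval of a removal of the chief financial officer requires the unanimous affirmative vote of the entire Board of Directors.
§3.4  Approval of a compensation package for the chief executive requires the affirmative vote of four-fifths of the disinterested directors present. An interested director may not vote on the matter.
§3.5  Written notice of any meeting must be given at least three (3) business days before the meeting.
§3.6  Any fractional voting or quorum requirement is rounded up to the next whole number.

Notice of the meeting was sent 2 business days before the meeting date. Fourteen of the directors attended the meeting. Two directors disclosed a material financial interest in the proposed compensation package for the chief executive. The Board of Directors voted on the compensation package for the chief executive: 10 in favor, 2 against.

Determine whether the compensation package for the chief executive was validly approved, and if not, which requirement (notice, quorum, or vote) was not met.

Invalid — notice requirement not satisfied.

Notice: 2 business days given; 3 required (2 < 3). Not satisfied.
Quorum: 14 present (interested directors count toward quorum); quorum is 14. Satisfied.
Vote: the compensation package for the chief executive requires four-fifths of the disinterested directors present (14 − 2 = 12). 4/5 of 12 = 9.60, rounded up to 10, so 10 affirmative votes are needed; 10 voted in favor. Satisfied.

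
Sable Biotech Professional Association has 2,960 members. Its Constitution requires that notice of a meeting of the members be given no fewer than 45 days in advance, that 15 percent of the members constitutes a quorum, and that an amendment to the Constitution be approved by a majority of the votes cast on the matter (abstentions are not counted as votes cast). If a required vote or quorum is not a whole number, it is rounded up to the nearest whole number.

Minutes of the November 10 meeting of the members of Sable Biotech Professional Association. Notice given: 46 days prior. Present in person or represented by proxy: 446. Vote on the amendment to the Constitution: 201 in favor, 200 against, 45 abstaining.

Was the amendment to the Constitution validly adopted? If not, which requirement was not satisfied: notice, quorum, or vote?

Valid — all requirements satisfied.

Notice: 46 days given; 45 required. Satisfied.
Quorum: 15% of 2,960 = 444; 446 present. Satisfied.
Vote: requires a majority of the votes cast (446 − 45 abstaining = 401); a majority of 401 is 201, so 201 needed; 201 in favor. Satisfied.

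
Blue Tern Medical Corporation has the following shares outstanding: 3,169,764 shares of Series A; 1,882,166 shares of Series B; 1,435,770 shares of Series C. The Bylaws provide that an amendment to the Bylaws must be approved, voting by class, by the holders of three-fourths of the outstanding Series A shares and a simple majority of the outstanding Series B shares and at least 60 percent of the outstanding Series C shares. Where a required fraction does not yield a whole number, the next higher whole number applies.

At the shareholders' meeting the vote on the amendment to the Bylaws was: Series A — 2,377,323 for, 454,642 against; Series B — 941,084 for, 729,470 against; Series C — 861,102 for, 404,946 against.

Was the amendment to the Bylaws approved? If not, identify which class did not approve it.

Not approved — the Series C shares did not give the required vote.

Series A: 3/4 of 3169764 = 2377323; 2,377,323 required, 2,377,323 in favor — approved.
Series B: a majority of 1882166 is 941084; 941,084 required, 941,084 in favor — approved.
Series C: 3/5 of 1435770 = 861462; 861,462 required, 861,102 in favor — not approved.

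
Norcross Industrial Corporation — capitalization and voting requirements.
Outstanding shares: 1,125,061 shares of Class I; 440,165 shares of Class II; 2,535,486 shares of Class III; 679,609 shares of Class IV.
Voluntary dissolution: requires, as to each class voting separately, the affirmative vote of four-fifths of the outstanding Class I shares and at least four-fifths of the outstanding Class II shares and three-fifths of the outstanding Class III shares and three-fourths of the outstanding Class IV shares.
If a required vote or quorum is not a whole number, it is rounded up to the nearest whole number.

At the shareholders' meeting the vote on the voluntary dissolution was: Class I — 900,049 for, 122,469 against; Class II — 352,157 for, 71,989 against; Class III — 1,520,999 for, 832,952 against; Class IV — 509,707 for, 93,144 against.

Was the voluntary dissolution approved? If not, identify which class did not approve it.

Not approved — the Class III shares did not give the required vote.

Class I: 4/5 of 1125061 = 900048.80, rounded up to 900049; 900,049 required, 900,049 in favor — approved.
Class II: 4/5 of 440165 = 352132; 352,132 required, 352,157 in favor — approved.
Class III: 3/5 of 2535486 = 1521291.60, rounded up to 1521292; 1,521,292 required, 1,520,999 in favor — not approved.
Class IV: 3/4 of 679609 = 509706.75, rounded up to 509707; 509,707 required, 509,707 in favor — approved.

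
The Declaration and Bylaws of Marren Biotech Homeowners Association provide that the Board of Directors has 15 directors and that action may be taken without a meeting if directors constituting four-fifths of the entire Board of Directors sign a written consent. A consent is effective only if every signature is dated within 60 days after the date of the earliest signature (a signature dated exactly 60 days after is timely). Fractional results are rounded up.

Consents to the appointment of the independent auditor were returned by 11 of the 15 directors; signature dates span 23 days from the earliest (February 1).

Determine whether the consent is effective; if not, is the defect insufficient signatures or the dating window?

Signatures required: four-fifths of 15 — 4/5 of 15 = 12, so 12 needed; 11 signed. Insufficient.
Dating window: the latest signature is 23 days after the earliest; the limit is 60 days. Within the window.

Not effective — insufficient signatures.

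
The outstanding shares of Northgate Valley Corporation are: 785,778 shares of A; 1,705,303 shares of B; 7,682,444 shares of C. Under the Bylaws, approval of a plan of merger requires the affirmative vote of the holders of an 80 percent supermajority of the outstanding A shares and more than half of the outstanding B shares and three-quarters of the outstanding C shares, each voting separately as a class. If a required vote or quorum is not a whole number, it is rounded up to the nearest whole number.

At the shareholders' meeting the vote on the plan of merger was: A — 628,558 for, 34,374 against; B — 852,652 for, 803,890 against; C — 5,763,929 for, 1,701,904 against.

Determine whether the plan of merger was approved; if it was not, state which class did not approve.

A: 4/5 of 785778 = 628622.40, rounded up to 628623; 628,623 required, 628,558 in favor — not approved.
B: a majority of 1705303 is 852652; 852,652 required, 852,652 in favor — approved.
C: 3/4 of 7682444 = 5761833; 5,761,833 required, 5,763,929 in favor — approved.

Not approved — the A shares did not give the required vote.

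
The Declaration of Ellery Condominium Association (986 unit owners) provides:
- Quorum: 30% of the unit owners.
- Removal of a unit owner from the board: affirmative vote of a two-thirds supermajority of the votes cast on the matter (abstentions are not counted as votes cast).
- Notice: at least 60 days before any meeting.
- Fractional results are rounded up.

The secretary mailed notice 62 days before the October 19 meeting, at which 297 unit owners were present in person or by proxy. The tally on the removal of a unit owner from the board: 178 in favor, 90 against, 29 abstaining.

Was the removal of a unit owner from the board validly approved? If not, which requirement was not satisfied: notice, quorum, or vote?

Invalid — vote requirement not satisfied.

Notice: 62 days given; 60 required. Satisfied.
Quorum: 30% of 986 = 295.80, rounded up to 296; 297 present. Satisfied.
Vote: requires two-thirds of the votes cast (297 − 29 abstaining = 268); 2/3 of 268 = 178.67, rounded up to 179, so 179 needed; 178 in favor. Not satisfied.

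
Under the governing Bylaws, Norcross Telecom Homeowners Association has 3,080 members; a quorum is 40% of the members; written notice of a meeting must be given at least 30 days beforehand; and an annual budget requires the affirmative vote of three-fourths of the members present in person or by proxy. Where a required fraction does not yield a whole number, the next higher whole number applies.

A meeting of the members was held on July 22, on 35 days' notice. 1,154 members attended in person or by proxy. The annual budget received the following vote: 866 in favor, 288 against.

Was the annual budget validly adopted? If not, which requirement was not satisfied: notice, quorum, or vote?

Invalid — quorum requirement not satisfied.

Notice: 35 days given; 30 required. Satisfied.
Quorum: 40% of 3,080 = 1,232; 1,154 present. Not satisfied.
Vote: requires three-fourths of those present (1,154); 3/4 of 1154 = 865.50, rounded up to 866, so 866 needed; 866 in favor. Satisfied.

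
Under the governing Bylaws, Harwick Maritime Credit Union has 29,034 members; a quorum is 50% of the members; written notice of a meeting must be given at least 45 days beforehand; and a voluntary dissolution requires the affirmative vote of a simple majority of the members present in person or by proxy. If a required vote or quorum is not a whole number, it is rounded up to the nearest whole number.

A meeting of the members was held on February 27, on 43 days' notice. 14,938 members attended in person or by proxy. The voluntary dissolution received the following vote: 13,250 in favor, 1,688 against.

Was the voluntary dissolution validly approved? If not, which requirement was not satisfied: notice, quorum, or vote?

Invalid — notice requirement not satisfied.

Notice: 43 days given; 45 required. Not satisfied.
Quorum: 50% of 29,034 = 14,517; 14,938 present. Satisfied.
Vote: requires a majority of those present (14,938); a majority of 14938 is 7470, so 7,470 needed; 13,250 in favor. Satisfied.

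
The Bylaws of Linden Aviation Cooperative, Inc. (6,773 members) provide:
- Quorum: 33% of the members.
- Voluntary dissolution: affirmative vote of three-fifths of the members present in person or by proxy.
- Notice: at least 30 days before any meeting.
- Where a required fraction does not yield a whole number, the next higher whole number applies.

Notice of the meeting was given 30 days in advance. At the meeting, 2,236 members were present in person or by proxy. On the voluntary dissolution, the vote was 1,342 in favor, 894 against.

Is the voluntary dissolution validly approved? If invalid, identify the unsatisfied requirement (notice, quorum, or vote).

Notice: 30 days given; 30 required. Satisfied.
Quorum: 33% of 6,773 = 2,235.09, rounded up to 2,236; 2,236 present. Satisfied.
Vote: requires three-fifths of those present (2,236); 3/5 of 2236 = 1341.60, rounded up to 1342, so 1,342 needed; 1,342 in favor. Satisfied.

Valid — all requirements satisfied.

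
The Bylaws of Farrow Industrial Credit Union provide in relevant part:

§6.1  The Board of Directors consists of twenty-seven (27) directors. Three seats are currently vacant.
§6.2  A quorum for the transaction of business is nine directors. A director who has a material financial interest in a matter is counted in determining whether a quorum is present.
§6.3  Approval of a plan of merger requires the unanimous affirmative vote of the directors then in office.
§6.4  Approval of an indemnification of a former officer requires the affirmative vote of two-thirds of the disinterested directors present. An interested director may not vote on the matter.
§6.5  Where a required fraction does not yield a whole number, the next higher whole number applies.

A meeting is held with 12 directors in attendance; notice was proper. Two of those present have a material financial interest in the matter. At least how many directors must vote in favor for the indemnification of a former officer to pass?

The indemnification of a former officer requires two-thirds of the disinterested directors present (12 − 2 = 10).
2/3 of 10 = 6.67, rounded up to 7.

7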